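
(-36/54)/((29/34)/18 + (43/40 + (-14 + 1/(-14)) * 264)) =28560/159096397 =0.00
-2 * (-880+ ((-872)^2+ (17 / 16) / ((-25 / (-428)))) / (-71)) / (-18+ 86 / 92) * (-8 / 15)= 213253976 / 294375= 724.43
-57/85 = -0.67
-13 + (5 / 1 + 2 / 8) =-31 / 4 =-7.75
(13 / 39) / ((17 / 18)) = 6 / 17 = 0.35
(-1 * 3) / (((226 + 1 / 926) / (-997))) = 13.23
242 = 242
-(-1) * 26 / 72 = 13 / 36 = 0.36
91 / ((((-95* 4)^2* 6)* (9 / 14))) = 637 / 3898800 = 0.00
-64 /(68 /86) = -80.94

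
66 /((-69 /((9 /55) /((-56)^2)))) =-9 /180320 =-0.00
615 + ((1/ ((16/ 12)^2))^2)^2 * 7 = 40350567/ 65536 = 615.70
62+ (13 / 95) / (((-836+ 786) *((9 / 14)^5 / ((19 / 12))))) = 1372015286 / 22143375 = 61.96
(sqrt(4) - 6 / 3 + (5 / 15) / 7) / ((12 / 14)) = 1 / 18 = 0.06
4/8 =1/2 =0.50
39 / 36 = 13 / 12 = 1.08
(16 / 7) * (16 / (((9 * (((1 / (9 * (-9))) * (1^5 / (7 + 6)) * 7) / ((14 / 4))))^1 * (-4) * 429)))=96 / 77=1.25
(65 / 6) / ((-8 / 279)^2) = 1686555 / 128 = 13176.21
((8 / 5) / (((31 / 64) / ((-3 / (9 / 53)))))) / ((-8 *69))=3392 / 32085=0.11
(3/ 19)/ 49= 3/ 931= 0.00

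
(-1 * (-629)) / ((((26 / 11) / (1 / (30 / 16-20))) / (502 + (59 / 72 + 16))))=-51691849 / 6786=-7617.43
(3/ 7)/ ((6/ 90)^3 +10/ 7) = 10125/ 33757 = 0.30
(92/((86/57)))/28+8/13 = 21859/7826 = 2.79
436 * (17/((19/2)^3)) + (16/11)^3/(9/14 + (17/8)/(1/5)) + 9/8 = 462834962111/46084852792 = 10.04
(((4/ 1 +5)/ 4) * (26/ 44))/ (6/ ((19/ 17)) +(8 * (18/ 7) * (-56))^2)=741/ 739642288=0.00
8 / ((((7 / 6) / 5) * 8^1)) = 4.29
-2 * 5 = -10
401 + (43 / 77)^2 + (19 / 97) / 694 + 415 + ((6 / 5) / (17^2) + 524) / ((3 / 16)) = 6247832238342847 / 1730221709370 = 3611.00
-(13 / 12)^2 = -169 / 144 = -1.17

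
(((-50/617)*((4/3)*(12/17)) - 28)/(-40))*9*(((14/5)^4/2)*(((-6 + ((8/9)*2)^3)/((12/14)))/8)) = -57332021593/5310056250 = -10.80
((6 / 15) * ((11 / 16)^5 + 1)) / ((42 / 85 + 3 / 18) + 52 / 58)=1789038333 / 6037962752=0.30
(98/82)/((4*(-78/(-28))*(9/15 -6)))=-1715/86346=-0.02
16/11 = 1.45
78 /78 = 1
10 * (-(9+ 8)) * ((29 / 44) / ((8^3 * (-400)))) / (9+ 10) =493 / 17121280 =0.00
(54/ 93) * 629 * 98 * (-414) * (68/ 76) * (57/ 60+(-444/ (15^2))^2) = -23642131318218/ 368125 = -64223107.15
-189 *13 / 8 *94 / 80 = -115479 / 320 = -360.87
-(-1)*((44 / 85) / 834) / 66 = 0.00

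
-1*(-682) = 682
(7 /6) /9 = 7 /54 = 0.13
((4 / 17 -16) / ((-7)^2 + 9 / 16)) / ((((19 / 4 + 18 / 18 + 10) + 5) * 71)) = -17152 / 79443533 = -0.00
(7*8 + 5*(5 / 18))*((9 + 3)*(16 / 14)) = 16528 / 21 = 787.05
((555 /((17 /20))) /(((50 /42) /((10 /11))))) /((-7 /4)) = -284.92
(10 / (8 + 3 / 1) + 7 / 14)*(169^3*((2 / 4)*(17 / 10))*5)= 2543728343 / 88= 28906003.90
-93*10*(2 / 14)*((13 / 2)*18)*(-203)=3155490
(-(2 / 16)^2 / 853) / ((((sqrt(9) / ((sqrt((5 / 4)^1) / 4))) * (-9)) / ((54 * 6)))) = 3 * sqrt(5) / 109184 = 0.00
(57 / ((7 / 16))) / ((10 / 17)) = 7752 / 35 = 221.49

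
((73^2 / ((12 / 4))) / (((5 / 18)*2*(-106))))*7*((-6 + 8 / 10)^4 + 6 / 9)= -25593177967 / 165625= -154524.85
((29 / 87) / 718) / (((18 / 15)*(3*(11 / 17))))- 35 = -14927135 / 426492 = -35.00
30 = 30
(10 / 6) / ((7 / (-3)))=-5 / 7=-0.71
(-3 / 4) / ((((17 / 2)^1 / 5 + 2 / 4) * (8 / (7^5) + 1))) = -16807 / 49324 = -0.34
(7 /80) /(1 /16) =7 /5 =1.40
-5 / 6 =-0.83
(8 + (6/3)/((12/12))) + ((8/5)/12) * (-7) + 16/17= 2552/255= 10.01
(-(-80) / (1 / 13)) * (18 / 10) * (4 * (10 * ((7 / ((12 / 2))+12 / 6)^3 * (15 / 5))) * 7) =49933520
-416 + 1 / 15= -6239 / 15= -415.93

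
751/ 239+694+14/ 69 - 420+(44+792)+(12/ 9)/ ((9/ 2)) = 165285551/ 148419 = 1113.64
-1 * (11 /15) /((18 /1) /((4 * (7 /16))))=-77 /1080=-0.07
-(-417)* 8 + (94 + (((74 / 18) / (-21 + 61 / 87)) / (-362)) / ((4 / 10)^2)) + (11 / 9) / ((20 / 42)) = 131664878693 / 38357520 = 3432.57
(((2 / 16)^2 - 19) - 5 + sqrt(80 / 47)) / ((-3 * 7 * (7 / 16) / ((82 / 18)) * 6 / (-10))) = -18.74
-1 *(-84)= 84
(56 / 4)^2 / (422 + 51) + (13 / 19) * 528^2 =1714246540 / 8987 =190747.36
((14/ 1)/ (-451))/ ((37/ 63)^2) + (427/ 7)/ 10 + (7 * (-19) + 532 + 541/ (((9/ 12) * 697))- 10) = 124708084019/ 314883690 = 396.04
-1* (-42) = 42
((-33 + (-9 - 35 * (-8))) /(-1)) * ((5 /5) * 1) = -238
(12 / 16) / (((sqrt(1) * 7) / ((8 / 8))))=3 / 28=0.11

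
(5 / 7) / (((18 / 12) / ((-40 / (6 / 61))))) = -12200 / 63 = -193.65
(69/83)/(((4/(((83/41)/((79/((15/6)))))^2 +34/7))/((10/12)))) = 164219773565/195050921632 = 0.84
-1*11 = -11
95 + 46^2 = 2211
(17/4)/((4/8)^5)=136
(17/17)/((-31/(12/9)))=-4/93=-0.04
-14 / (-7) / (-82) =-1 / 41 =-0.02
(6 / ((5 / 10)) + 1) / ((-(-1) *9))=13 / 9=1.44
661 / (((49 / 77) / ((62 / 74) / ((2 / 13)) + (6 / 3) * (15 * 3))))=7336439 / 74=99141.07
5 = 5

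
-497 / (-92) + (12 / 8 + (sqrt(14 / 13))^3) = 14 * sqrt(182) / 169 + 635 / 92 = 8.02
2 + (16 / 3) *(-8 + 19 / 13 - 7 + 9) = -866 / 39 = -22.21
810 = 810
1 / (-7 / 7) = -1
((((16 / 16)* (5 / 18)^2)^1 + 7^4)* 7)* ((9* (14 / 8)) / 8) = 38119501 / 1152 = 33089.84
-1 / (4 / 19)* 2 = -19 / 2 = -9.50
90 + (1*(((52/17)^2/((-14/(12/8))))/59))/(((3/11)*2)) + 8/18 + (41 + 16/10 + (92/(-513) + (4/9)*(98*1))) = 54001773613/306150705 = 176.39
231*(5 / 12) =385 / 4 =96.25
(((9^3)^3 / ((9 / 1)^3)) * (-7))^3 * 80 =-4118596792549655880240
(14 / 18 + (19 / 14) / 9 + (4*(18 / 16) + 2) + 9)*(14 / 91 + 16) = 3450 / 13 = 265.38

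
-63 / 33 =-21 / 11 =-1.91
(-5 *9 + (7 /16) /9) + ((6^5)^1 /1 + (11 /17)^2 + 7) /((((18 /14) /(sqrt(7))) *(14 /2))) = -6473 /144 + 2249408 *sqrt(7) /2601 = 2243.16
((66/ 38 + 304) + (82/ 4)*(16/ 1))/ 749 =12041/ 14231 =0.85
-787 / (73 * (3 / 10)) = -7870 / 219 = -35.94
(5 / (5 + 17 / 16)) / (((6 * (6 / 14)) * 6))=140 / 2619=0.05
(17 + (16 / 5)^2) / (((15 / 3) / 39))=26559 / 125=212.47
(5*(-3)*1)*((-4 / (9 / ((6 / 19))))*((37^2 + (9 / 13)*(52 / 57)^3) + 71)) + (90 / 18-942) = 819335509 / 390963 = 2095.69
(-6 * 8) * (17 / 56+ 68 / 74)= -58.68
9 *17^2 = 2601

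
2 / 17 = 0.12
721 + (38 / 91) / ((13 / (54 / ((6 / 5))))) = 854653 / 1183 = 722.45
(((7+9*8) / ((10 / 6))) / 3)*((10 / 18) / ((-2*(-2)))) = 79 / 36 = 2.19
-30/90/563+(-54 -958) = -1709269/1689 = -1012.00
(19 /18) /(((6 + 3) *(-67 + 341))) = 19 /44388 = 0.00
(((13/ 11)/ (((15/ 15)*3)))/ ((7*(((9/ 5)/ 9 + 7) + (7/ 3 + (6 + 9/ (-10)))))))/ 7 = 130/ 236621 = 0.00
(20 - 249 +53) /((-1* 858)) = 8 /39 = 0.21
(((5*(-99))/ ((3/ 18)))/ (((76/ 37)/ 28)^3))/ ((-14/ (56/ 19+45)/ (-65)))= -218252606747175/ 130321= -1674730908.66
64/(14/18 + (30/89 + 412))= 51264/330905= 0.15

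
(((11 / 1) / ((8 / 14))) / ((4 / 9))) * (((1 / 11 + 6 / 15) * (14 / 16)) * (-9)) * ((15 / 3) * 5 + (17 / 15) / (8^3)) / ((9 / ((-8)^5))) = 762115473 / 50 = 15242309.46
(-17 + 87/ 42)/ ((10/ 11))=-2299/ 140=-16.42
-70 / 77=-10 / 11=-0.91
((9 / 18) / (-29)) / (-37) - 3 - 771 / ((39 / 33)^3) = -2216369435 / 4714762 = -470.09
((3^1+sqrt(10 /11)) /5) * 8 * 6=48 * sqrt(110) /55+144 /5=37.95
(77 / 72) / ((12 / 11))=847 / 864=0.98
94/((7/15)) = 1410/7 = 201.43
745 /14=53.21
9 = 9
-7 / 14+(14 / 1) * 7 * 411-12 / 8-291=39985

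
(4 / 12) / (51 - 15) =1 / 108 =0.01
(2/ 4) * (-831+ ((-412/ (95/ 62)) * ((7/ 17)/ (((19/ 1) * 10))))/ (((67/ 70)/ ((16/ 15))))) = -25646757671/ 61676850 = -415.82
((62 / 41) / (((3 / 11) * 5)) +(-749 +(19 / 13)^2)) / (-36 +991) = -77510042 / 99257925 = -0.78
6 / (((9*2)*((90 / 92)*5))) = 0.07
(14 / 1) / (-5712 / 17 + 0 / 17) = -1 / 24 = -0.04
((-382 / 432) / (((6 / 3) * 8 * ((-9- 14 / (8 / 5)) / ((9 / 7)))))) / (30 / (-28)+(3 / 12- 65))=-191 / 3140472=-0.00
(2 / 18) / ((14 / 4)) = 0.03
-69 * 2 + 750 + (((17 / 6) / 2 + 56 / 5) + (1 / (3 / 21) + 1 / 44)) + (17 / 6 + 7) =35281 / 55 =641.47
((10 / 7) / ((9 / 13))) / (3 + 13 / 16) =0.54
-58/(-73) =58/73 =0.79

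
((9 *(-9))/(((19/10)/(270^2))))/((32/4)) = -7381125/19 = -388480.26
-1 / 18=-0.06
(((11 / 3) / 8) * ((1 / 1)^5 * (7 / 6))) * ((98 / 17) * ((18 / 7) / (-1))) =-539 / 68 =-7.93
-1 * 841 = -841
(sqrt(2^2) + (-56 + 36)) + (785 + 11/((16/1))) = 12283/16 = 767.69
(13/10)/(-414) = -13/4140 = -0.00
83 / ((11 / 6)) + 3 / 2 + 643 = 15175 / 22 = 689.77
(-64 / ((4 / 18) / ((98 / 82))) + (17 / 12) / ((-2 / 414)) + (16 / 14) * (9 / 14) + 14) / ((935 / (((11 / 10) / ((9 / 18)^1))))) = -5004101 / 3415300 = -1.47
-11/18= -0.61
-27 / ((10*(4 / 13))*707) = -351 / 28280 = -0.01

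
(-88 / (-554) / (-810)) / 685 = -22 / 76846725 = -0.00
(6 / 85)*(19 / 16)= 0.08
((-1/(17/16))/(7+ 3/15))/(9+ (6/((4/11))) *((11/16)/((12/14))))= -0.01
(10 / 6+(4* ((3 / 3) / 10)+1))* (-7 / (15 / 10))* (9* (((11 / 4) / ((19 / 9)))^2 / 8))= -1577961 / 57760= -27.32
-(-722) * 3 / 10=1083 / 5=216.60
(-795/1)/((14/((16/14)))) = -3180/49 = -64.90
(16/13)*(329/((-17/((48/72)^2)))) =-21056/1989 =-10.59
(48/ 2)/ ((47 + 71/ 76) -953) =-1824/ 68785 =-0.03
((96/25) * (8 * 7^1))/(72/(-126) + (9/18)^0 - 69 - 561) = -12544/36725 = -0.34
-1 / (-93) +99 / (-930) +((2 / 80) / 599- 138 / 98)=-164195719 / 109185720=-1.50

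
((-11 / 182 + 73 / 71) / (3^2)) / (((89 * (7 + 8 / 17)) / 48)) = 1700680 / 219086049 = 0.01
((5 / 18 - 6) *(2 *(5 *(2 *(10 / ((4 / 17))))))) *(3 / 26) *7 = -306425 / 78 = -3928.53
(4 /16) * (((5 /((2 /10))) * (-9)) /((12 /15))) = -1125 /16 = -70.31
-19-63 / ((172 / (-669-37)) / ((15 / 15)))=20605 / 86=239.59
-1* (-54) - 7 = 47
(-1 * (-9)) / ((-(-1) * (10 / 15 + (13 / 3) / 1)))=9 / 5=1.80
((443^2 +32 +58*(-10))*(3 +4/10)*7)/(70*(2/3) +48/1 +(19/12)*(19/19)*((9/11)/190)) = 6148142616/124969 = 49197.34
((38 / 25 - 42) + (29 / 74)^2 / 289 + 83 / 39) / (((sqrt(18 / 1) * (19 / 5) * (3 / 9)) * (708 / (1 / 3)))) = -59175995677 * sqrt(2) / 24907721585760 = -0.00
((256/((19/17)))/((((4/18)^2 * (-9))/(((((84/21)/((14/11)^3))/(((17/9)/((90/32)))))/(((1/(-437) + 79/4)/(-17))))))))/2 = 7587738180/11840017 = 640.86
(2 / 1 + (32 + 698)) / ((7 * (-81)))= -1.29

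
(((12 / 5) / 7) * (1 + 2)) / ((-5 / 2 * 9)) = -8 / 175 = -0.05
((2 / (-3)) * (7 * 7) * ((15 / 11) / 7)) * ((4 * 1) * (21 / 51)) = -1960 / 187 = -10.48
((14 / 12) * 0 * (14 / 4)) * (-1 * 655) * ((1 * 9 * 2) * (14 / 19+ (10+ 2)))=0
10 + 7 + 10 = 27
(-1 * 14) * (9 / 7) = -18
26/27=0.96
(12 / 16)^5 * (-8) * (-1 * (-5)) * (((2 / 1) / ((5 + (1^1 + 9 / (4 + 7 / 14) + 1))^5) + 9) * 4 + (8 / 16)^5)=-342.02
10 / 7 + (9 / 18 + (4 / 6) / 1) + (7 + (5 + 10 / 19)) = 12067 / 798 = 15.12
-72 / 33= -24 / 11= -2.18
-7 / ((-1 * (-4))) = -1.75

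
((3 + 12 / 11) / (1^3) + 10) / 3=155 / 33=4.70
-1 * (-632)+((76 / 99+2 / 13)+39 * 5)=1065535 / 1287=827.92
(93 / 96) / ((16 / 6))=93 / 256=0.36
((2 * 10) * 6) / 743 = 120 / 743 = 0.16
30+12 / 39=30.31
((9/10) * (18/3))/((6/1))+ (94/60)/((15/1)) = 226/225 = 1.00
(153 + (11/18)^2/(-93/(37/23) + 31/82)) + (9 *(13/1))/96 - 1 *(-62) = 8877647207/41059872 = 216.21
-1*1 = -1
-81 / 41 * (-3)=243 / 41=5.93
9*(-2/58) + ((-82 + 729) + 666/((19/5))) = 452896/551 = 821.95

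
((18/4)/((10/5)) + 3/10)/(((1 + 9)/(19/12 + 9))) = 2159/800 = 2.70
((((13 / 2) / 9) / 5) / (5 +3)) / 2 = 13 / 1440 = 0.01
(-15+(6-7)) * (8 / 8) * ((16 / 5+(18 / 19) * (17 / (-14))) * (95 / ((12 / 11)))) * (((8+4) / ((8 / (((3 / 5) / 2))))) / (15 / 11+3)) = -164923 / 560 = -294.51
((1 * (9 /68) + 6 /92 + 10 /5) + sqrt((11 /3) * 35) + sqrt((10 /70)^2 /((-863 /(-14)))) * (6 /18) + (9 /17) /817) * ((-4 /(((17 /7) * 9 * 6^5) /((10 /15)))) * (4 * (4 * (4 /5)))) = -112 * sqrt(1155) /1673055 - 78647996 /178150800195 - 16 * sqrt(12082) /1443846465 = -0.00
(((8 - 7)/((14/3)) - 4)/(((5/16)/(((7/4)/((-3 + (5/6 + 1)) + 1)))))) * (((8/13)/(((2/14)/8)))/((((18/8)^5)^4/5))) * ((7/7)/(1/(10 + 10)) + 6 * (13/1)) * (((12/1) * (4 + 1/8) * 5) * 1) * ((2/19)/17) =562862696178531696640/1890742120836297927237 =0.30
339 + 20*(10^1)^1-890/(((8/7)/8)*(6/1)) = -1498/3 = -499.33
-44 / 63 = -0.70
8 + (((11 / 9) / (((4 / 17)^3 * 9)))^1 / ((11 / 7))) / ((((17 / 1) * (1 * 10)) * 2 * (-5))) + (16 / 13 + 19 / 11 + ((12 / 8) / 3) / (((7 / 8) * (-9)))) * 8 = 16165603777 / 518918400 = 31.15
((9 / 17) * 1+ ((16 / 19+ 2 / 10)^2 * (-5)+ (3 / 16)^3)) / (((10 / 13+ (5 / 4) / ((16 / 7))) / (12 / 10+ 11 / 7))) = -258545022879 / 25088056000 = -10.31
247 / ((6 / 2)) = 247 / 3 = 82.33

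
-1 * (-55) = 55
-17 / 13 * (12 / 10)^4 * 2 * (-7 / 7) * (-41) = -1806624 / 8125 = -222.35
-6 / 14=-3 / 7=-0.43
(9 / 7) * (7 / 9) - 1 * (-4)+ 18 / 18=6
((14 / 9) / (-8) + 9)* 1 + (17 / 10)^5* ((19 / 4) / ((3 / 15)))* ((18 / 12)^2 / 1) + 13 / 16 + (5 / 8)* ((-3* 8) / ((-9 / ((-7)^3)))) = 566459923 / 2880000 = 196.69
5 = 5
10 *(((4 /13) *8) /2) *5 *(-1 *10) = -8000 /13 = -615.38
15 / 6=5 / 2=2.50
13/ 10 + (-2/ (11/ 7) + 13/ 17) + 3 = 7091/ 1870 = 3.79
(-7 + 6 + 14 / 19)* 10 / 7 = -50 / 133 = -0.38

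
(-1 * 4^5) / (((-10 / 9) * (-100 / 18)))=-20736 / 125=-165.89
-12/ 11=-1.09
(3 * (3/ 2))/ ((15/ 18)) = 27/ 5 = 5.40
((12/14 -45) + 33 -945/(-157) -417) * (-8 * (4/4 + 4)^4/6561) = 321.69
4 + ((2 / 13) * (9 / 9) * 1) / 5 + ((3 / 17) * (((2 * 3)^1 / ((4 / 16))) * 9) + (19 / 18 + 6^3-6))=5036227 / 19890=253.20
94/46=47/23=2.04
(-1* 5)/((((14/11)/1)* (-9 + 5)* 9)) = 55/504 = 0.11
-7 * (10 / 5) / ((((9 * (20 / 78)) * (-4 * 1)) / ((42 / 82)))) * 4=637 / 205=3.11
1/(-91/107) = -107/91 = -1.18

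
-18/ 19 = -0.95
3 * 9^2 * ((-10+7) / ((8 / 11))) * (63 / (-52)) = 505197 / 416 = 1214.42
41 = 41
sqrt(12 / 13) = 2 * sqrt(39) / 13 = 0.96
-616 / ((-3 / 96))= 19712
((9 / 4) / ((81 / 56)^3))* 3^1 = 43904 / 19683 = 2.23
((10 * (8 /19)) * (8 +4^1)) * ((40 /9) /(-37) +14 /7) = 200320 /2109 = 94.98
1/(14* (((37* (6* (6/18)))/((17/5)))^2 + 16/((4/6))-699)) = -289/814450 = -0.00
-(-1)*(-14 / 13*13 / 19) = -14 / 19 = -0.74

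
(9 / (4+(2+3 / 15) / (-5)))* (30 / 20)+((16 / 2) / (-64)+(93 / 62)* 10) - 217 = -141213 / 712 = -198.33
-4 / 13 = -0.31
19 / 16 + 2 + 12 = 243 / 16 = 15.19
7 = 7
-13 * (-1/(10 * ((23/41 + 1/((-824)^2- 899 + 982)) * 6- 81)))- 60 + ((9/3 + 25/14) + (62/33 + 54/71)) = -6252069969316/118879450305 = -52.59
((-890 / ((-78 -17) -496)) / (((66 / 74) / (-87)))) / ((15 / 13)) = -2482922 / 19503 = -127.31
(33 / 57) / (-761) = -0.00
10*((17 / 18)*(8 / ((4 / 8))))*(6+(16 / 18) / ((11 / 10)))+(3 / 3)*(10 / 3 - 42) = 882188 / 891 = 990.11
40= 40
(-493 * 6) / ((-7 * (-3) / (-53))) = 52258 / 7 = 7465.43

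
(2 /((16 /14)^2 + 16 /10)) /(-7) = -35 /356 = -0.10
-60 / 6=-10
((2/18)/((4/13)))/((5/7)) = 91/180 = 0.51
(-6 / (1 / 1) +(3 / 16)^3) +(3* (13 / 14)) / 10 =-819279 / 143360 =-5.71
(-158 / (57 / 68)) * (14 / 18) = -75208 / 513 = -146.60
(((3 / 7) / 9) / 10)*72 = 0.34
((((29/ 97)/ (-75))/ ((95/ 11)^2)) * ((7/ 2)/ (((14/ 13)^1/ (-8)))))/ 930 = 45617/ 30530446875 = 0.00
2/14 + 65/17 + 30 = 4042/119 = 33.97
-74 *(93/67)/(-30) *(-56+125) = 79143/335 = 236.25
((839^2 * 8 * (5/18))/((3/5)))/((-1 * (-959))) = 70392100/25893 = 2718.58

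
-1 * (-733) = 733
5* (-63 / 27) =-35 / 3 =-11.67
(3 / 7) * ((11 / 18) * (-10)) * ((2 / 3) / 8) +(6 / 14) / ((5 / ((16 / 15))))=-799 / 6300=-0.13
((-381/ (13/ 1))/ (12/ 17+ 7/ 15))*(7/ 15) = -45339/ 3887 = -11.66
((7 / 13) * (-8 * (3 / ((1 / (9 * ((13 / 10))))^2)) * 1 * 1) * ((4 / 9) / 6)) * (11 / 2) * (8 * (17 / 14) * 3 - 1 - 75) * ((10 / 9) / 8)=23452 / 5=4690.40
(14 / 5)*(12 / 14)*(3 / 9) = 0.80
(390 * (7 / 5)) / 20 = 273 / 10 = 27.30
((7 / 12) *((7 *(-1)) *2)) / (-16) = 49 / 96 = 0.51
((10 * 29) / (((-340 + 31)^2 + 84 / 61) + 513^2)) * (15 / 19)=44225 / 69279491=0.00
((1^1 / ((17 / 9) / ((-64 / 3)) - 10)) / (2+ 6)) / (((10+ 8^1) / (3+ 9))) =-16 / 1937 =-0.01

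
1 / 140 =0.01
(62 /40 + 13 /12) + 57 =1789 /30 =59.63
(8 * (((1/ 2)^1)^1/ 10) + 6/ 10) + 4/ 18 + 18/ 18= 20/ 9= 2.22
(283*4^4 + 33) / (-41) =-72481 / 41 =-1767.83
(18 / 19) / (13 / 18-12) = -324 / 3857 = -0.08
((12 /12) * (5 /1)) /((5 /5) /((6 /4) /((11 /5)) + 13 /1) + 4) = 1505 /1226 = 1.23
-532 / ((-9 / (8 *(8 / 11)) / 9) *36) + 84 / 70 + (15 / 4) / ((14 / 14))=180041 / 1980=90.93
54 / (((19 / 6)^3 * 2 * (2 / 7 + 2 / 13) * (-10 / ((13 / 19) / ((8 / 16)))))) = -862407 / 3258025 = -0.26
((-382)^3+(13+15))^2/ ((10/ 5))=1553637679921800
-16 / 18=-8 / 9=-0.89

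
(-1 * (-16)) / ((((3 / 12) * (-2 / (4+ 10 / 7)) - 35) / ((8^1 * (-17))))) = 165376 / 2667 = 62.01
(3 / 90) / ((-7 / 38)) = -0.18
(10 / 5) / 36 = 1 / 18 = 0.06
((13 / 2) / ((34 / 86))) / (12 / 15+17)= 2795 / 3026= 0.92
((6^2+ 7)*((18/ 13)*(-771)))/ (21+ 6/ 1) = -22102/ 13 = -1700.15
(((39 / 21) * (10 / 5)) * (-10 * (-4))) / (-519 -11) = -104 / 371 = -0.28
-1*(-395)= 395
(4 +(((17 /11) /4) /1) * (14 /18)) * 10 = 43.01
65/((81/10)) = 650/81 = 8.02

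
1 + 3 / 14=1.21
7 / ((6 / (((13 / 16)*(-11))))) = -1001 / 96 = -10.43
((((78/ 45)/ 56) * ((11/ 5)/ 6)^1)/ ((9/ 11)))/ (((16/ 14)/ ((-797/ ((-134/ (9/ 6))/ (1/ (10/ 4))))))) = 1253681/ 28944000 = 0.04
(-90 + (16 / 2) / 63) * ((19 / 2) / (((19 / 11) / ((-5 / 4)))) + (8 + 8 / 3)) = -36803 / 108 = -340.77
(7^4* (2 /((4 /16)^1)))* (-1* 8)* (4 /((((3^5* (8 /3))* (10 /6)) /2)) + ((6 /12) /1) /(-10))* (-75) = -4417840 /9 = -490871.11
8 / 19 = 0.42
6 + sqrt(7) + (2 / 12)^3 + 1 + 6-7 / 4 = sqrt(7) + 2431 / 216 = 13.90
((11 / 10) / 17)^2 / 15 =0.00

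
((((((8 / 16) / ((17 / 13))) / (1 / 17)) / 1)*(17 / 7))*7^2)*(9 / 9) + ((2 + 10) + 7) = 1585 / 2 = 792.50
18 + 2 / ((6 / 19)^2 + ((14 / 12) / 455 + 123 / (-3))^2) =1661409867258 / 92294447281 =18.00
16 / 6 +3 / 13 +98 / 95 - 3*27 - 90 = -618998 / 3705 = -167.07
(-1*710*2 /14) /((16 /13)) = -4615 /56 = -82.41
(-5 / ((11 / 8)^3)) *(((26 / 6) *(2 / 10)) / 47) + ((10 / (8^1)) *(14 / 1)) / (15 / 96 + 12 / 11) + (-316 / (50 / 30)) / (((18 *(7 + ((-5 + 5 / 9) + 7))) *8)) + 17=4372872630427 / 141706618680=30.86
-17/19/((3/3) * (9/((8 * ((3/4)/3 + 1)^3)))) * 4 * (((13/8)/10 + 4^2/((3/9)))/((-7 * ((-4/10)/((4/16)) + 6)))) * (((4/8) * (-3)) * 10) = -40938125/280896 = -145.74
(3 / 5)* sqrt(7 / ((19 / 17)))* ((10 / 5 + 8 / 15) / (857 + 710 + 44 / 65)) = 26* sqrt(2261) / 509495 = 0.00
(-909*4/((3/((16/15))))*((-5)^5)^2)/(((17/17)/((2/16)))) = -1578125000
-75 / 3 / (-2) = 25 / 2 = 12.50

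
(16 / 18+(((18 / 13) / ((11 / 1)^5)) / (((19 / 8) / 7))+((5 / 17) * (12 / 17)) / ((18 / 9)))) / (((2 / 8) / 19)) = 410854165048 / 5445617463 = 75.45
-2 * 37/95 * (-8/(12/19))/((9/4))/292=148/9855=0.02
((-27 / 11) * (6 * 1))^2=26244 / 121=216.89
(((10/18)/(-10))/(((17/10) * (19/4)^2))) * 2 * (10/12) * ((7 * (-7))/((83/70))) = 1372000/13753017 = 0.10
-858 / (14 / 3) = -1287 / 7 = -183.86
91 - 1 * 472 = -381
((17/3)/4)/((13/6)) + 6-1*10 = -87/26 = -3.35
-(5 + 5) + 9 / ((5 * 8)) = -391 / 40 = -9.78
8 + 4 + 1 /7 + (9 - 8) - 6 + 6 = 92 /7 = 13.14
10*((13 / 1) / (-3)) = -130 / 3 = -43.33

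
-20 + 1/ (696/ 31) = -13889/ 696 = -19.96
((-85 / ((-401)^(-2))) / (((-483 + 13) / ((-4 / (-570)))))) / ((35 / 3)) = 2733617 / 156275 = 17.49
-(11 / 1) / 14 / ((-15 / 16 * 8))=11 / 105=0.10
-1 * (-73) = 73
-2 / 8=-1 / 4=-0.25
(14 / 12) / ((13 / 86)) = 301 / 39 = 7.72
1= 1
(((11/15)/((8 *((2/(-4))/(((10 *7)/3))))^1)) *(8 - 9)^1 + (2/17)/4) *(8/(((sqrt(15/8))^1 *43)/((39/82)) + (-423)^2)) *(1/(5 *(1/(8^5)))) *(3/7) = 10447749989793792/19315954882643755 - 3959323623424 *sqrt(30)/57947864647931265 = 0.54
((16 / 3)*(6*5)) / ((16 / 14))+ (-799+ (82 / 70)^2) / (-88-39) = 22757594 / 155575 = 146.28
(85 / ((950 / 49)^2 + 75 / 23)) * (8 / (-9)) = -7510328 / 37687635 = -0.20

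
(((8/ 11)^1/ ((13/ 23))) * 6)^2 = 1218816/ 20449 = 59.60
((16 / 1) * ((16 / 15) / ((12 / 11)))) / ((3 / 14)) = 9856 / 135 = 73.01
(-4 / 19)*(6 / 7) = -24 / 133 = -0.18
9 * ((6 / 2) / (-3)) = -9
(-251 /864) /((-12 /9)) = 251 /1152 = 0.22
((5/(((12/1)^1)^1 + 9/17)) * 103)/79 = 8755/16827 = 0.52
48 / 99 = 16 / 33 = 0.48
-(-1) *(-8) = -8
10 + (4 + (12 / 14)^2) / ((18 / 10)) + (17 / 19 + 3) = 138464 / 8379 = 16.53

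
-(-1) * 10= 10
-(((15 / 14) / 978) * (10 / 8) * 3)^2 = -5625 / 333281536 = -0.00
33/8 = 4.12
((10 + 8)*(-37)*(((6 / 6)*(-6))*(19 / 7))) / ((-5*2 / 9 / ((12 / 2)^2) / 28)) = -49198752 / 5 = -9839750.40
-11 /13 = -0.85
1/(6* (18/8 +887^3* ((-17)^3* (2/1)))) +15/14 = 1.07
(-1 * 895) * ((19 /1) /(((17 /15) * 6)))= -85025 /34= -2500.74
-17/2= -8.50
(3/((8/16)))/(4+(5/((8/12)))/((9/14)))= 18/47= 0.38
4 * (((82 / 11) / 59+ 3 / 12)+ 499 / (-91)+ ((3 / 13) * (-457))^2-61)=33953816643 / 767767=44224.12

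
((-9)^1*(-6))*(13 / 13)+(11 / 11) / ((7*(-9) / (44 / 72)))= 61225 / 1134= 53.99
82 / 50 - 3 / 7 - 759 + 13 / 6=-793403 / 1050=-755.62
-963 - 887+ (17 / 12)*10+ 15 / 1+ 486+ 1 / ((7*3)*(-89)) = -1663203 / 1246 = -1334.83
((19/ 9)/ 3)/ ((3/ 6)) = 1.41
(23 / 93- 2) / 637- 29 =-1718152 / 59241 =-29.00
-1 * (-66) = 66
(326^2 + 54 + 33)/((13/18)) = 1914534/13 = 147271.85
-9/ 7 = -1.29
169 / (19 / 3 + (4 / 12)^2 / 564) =65988 / 2473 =26.68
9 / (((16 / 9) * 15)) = 0.34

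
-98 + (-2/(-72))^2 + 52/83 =-10474189/107568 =-97.37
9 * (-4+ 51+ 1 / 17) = 7200 / 17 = 423.53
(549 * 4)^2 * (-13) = -62691408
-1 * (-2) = 2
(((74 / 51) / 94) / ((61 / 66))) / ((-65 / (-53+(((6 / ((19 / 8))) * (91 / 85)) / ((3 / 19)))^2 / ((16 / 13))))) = -1090371722 / 22889052875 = -0.05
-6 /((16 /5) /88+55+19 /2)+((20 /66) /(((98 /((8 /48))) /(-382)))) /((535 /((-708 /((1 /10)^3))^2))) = -75518707702064180 /409420627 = -184452620.90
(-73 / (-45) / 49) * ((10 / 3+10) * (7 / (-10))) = -292 / 945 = -0.31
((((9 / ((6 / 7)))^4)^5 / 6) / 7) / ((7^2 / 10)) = 1351887412278676135263345 / 1048576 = 1289260303763080725.92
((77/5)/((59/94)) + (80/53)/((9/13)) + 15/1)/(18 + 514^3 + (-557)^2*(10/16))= 46960408/153087414358815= 0.00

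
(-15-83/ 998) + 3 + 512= 498917/ 998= 499.92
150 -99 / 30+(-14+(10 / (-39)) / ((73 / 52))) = 290213 / 2190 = 132.52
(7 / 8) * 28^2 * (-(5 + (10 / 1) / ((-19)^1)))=-58310 / 19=-3068.95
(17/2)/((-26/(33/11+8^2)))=-1139/52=-21.90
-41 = -41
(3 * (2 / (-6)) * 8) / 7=-8 / 7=-1.14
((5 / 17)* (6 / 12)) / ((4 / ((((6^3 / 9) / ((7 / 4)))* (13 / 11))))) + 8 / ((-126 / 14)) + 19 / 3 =71161 / 11781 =6.04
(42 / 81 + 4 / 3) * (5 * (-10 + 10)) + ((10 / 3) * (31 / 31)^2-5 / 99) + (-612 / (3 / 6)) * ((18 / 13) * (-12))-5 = 26171806 / 1287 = 20335.51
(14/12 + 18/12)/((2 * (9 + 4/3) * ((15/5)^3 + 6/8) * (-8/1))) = -2/3441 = -0.00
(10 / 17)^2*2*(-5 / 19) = -1000 / 5491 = -0.18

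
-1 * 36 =-36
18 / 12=3 / 2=1.50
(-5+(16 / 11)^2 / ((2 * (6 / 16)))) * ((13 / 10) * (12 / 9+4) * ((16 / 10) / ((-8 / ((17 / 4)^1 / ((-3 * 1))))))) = -4.28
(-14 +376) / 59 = 362 / 59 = 6.14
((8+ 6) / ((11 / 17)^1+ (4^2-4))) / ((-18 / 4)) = -476 / 1935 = -0.25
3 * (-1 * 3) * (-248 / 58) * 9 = 10044 / 29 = 346.34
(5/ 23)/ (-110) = -1/ 506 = -0.00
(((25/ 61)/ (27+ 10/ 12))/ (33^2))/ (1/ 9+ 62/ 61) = 150/ 12508133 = 0.00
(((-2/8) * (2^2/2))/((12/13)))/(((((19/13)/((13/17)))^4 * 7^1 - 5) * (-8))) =10604499373/13845720591744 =0.00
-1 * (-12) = 12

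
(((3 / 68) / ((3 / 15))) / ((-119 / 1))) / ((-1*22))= 0.00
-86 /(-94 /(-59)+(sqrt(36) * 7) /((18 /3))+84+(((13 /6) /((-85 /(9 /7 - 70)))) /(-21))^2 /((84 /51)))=-46971517874400 /50574912763331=-0.93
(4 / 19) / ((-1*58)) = -2 / 551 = -0.00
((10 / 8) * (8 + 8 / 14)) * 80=6000 / 7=857.14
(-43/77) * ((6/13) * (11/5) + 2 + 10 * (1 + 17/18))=-80711/6435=-12.54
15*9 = 135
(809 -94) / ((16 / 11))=7865 / 16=491.56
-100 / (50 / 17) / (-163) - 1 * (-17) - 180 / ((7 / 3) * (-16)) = 100545 / 4564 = 22.03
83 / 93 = 0.89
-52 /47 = -1.11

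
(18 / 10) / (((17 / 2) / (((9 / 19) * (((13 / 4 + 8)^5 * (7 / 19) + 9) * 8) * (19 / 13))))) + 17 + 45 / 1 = 104724938459 / 1343680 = 77938.90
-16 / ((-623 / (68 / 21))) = 1088 / 13083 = 0.08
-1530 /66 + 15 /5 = -222 /11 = -20.18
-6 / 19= -0.32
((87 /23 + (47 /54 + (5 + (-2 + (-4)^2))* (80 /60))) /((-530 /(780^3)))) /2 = -13424589.17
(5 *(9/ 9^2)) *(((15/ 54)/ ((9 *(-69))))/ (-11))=25/ 1106622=0.00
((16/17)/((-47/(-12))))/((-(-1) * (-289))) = -192/230911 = -0.00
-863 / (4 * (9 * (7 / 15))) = -4315 / 84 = -51.37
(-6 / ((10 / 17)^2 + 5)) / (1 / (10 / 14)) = -578 / 721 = -0.80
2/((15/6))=4/5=0.80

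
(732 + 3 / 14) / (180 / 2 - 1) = 8.23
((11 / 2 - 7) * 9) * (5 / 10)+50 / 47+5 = -129 / 188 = -0.69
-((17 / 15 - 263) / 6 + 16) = 1244 / 45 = 27.64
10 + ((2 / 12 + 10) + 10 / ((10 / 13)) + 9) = 42.17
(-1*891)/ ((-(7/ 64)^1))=57024/ 7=8146.29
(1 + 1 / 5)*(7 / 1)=8.40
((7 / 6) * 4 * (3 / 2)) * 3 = 21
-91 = -91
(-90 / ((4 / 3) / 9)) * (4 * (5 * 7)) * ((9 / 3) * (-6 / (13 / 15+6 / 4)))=45927000 / 71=646859.15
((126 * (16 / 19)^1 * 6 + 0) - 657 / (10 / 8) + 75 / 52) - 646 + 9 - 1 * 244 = -3796519 / 4940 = -768.53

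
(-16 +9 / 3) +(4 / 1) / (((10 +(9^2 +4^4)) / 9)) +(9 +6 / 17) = -20902 / 5899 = -3.54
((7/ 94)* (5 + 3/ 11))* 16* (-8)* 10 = -259840/ 517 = -502.59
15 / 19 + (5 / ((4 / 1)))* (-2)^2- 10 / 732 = 40165 / 6954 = 5.78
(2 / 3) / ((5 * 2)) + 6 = 91 / 15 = 6.07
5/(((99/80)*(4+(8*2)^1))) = 20/99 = 0.20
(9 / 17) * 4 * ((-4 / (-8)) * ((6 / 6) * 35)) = 37.06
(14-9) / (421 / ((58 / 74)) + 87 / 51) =493 / 53130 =0.01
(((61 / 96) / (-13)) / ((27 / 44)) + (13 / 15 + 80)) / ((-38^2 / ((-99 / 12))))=37430239 / 81095040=0.46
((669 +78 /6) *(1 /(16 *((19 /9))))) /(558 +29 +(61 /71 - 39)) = 217899 /5923288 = 0.04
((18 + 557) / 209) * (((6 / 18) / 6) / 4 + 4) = 11.04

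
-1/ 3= -0.33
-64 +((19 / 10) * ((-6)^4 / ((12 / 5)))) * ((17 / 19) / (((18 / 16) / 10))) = 8096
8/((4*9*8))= 1/36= 0.03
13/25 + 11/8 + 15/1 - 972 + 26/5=-189981/200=-949.90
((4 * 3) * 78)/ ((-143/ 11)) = -72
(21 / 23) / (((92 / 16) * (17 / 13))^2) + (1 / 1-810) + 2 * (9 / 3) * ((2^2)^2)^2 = 2556379985 / 3516263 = 727.02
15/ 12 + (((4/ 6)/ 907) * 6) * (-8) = 4407/ 3628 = 1.21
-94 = -94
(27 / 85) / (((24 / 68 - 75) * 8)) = -1 / 1880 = -0.00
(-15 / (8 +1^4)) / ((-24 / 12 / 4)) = 10 / 3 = 3.33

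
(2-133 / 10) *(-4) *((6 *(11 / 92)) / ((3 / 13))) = 16159 / 115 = 140.51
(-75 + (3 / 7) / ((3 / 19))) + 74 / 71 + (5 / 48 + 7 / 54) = -15246059 / 214704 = -71.01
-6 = -6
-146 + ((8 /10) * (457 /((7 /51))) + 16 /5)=17646 /7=2520.86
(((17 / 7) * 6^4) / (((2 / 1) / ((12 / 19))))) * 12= 1586304 / 133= 11927.10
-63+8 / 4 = -61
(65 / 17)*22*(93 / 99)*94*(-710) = -268962200 / 51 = -5273768.63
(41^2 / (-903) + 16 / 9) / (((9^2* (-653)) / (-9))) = -0.00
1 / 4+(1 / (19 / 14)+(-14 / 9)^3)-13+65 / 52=-402433 / 27702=-14.53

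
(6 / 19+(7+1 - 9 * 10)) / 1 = -1552 / 19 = -81.68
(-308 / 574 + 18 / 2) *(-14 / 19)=-4858 / 779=-6.24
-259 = -259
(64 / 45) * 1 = 64 / 45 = 1.42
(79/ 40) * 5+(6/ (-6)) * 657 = -5177/ 8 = -647.12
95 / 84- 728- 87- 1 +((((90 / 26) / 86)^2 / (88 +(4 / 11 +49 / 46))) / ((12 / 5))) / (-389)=-753006112531903757 / 924082359876312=-814.87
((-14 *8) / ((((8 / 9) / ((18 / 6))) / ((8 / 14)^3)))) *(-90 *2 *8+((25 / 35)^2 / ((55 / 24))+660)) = 1452556800 / 26411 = 54998.18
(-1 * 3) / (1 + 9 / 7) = -21 / 16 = -1.31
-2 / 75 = -0.03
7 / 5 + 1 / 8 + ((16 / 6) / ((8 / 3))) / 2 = 81 / 40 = 2.02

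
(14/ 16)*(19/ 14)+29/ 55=1509/ 880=1.71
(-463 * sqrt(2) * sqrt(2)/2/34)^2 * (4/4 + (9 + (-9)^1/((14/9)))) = 12647771/16184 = 781.50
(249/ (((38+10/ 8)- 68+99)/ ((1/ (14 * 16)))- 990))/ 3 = 83/ 14746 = 0.01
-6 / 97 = -0.06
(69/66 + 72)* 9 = 14463/22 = 657.41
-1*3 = -3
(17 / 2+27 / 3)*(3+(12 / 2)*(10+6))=3465 / 2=1732.50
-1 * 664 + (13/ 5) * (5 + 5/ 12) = -7799/ 12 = -649.92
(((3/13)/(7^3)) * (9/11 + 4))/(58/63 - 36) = -1431/15485470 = -0.00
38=38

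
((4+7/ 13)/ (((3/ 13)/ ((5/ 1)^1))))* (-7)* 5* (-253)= 2612225/ 3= 870741.67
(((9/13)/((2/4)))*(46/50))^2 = 1.62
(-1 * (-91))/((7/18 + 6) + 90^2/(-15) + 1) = -1638/9587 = -0.17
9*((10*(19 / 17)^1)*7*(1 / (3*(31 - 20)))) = 3990 / 187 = 21.34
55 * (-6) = -330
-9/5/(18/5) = -1/2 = -0.50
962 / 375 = 2.57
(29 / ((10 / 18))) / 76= 261 / 380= 0.69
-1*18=-18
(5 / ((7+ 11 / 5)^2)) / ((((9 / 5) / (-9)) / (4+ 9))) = -8125 / 2116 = -3.84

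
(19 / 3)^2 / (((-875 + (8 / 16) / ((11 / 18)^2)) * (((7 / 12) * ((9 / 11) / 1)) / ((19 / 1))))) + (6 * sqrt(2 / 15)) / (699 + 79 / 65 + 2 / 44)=-36517316 / 19979757 + 572 * sqrt(30) / 1001373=-1.82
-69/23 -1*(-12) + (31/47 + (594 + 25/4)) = 609.91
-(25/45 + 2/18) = -2/3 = -0.67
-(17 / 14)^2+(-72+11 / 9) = -127453 / 1764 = -72.25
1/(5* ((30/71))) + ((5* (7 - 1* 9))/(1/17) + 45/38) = -239888/1425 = -168.34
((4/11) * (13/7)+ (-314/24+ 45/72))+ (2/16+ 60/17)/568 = -2959783/251328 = -11.78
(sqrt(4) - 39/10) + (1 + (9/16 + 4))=293/80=3.66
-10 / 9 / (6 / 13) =-65 / 27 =-2.41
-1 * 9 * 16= -144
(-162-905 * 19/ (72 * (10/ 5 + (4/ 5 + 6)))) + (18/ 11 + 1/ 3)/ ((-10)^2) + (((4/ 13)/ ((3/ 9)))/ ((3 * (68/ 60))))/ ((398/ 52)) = -10132359469/ 53586720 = -189.08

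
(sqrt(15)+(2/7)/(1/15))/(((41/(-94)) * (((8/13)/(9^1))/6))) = -247455/287 - 16497 * sqrt(15)/82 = -1641.39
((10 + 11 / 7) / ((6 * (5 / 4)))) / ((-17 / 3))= -162 / 595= -0.27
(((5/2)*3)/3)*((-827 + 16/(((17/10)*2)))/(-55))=13979/374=37.38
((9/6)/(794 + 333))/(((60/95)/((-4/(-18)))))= 19/40572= 0.00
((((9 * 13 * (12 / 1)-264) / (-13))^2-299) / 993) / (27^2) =1249069 / 122338593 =0.01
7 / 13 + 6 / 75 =201 / 325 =0.62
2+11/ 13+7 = 128/ 13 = 9.85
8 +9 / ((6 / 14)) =29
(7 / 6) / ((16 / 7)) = 49 / 96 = 0.51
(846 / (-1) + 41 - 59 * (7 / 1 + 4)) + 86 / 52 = -37761 / 26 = -1452.35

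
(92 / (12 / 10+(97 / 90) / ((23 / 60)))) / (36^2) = 2645 / 149472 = 0.02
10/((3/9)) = 30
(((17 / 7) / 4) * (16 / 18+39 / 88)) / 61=17935 / 1352736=0.01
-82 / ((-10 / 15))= 123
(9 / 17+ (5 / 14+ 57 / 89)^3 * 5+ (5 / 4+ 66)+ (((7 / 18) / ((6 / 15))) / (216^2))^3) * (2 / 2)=1416891403949657494948300794437 / 19477942101997014071214342144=72.74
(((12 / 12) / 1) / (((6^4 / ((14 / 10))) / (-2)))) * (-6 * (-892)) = -1561 / 135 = -11.56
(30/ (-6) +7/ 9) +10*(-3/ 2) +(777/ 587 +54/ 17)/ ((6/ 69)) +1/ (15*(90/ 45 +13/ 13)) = 3248337/ 99790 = 32.55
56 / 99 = 0.57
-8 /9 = -0.89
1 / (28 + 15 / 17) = 17 / 491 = 0.03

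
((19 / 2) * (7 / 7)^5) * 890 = 8455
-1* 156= -156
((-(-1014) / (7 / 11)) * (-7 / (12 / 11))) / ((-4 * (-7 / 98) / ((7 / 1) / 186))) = -1002001 / 744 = -1346.78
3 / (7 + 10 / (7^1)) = 21 / 59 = 0.36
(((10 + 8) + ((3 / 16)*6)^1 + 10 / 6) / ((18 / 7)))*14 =24451 / 216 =113.20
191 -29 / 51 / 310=3019681 / 15810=191.00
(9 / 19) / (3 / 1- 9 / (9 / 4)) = -9 / 19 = -0.47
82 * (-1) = -82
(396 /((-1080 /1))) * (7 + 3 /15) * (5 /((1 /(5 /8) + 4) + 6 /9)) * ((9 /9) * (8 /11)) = -72 /47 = -1.53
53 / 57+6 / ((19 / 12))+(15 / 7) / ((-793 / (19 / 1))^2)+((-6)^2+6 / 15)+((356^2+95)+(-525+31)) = 158548145658727 / 1254553755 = 126378.12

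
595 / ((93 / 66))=13090 / 31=422.26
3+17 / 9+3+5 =12.89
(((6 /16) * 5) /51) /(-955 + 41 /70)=-175 /4543012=-0.00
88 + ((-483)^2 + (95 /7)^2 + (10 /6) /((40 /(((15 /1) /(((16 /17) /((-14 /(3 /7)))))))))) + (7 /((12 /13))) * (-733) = 2144844379 /9408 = 227980.91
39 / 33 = 13 / 11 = 1.18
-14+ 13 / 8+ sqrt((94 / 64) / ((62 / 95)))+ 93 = sqrt(138415) / 248+ 645 / 8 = 82.13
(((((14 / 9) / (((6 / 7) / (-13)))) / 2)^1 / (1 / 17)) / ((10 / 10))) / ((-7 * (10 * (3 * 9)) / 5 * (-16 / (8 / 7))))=-221 / 5832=-0.04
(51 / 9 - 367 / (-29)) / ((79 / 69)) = 36662 / 2291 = 16.00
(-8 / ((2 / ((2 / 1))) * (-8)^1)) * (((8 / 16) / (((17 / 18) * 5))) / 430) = 9 / 36550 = 0.00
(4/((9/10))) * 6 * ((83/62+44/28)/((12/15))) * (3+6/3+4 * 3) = 357850/217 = 1649.08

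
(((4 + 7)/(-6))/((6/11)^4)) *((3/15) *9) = -37.28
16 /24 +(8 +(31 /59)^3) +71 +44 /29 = 1453183694 /17867973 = 81.33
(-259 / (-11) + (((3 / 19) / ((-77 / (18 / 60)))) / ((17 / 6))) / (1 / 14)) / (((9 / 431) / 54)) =98322306 / 1615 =60880.68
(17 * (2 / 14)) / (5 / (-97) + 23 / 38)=62662 / 14287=4.39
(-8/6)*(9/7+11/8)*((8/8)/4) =-0.89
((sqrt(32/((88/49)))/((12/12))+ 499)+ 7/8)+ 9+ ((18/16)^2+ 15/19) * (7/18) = 14 * sqrt(11)/11+ 3718583/7296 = 513.90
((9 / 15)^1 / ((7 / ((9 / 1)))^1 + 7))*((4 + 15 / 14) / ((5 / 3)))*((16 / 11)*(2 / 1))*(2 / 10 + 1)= 276048 / 336875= 0.82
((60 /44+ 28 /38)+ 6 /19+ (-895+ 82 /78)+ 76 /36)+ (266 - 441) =-26028295 /24453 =-1064.42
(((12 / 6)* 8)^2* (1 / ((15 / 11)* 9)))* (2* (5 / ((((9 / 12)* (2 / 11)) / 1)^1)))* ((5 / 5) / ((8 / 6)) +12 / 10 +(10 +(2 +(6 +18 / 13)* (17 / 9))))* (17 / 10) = 5729584256 / 78975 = 72549.34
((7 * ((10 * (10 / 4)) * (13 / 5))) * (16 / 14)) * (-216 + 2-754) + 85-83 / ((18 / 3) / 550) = -510883.33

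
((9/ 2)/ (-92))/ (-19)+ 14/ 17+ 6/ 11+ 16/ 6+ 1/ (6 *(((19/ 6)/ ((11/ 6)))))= 2703079/ 653752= 4.13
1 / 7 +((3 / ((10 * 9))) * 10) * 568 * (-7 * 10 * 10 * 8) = -22265597 / 21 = -1060266.52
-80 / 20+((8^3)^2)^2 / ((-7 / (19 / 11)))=-1305670058292 / 77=-16956754003.79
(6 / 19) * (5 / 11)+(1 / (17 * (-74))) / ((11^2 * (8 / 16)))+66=95648237 / 1446071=66.14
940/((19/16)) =15040/19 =791.58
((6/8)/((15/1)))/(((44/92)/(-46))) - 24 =-3169/110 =-28.81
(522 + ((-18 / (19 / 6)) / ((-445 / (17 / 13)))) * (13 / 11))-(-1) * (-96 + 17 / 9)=358178779 / 837045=427.91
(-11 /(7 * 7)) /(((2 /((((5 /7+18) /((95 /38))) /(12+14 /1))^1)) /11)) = -15851 /44590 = -0.36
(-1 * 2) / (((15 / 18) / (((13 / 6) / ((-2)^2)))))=-13 / 10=-1.30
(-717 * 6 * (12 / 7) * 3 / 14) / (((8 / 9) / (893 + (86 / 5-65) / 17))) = -6591681423 / 4165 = -1582636.60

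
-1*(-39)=39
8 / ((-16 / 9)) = -9 / 2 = -4.50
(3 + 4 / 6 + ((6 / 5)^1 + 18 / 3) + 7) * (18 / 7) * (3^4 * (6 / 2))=11164.11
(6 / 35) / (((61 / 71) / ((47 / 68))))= 10011 / 72590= 0.14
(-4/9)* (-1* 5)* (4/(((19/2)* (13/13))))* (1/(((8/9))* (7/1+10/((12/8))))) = 60/779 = 0.08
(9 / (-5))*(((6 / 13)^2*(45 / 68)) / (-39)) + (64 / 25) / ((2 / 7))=8372251 / 933725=8.97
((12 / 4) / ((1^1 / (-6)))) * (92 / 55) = -1656 / 55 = -30.11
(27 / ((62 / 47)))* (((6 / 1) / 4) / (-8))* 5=-19035 / 992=-19.19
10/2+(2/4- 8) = -5/2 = -2.50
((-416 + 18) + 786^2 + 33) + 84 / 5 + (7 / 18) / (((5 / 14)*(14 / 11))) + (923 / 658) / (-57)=617448.63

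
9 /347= 0.03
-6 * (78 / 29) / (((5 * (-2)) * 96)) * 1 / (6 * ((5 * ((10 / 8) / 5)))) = 13 / 5800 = 0.00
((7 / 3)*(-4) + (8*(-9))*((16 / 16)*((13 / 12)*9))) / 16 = -1067 / 24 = -44.46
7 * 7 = 49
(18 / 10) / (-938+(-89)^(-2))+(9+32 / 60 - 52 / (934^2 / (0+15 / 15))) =231666078507041 / 24305682102495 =9.53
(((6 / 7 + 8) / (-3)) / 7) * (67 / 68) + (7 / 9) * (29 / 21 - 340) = -11865619 / 44982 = -263.79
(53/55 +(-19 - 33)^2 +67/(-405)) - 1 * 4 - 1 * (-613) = 14762971/4455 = 3313.80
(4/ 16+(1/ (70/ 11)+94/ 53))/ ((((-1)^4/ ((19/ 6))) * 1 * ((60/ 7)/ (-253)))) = -77782067/ 381600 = -203.83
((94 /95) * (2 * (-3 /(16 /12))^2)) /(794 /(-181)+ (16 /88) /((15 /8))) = -22739211 /9736664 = -2.34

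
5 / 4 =1.25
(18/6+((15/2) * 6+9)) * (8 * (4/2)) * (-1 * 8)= -7296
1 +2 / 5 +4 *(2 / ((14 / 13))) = 309 / 35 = 8.83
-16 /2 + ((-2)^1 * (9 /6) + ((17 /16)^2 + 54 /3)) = 2081 /256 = 8.13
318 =318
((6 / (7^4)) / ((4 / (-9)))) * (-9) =243 / 4802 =0.05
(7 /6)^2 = 49 /36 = 1.36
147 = 147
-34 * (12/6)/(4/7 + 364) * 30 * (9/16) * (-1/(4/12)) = 48195/5104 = 9.44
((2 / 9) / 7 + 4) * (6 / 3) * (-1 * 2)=-16.13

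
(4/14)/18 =0.02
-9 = -9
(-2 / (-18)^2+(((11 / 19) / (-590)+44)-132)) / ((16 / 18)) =-4994461 / 50445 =-99.01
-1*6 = -6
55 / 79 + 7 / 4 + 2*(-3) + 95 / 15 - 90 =-87.22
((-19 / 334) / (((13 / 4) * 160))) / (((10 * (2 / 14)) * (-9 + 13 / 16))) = 133 / 14220050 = 0.00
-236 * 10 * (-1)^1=2360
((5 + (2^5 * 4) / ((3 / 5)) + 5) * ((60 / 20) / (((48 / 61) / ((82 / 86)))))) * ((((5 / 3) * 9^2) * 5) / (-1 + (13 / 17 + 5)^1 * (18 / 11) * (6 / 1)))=9856.35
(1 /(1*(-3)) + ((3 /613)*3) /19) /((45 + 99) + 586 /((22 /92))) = -6391 /49860807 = -0.00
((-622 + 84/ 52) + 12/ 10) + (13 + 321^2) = 102434.82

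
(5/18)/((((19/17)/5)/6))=425/57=7.46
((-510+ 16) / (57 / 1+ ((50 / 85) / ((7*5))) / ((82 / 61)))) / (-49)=172159 / 973574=0.18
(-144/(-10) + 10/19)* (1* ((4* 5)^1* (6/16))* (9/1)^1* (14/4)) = 134001/38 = 3526.34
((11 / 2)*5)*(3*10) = 825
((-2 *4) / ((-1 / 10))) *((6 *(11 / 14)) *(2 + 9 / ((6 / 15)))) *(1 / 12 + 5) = 46970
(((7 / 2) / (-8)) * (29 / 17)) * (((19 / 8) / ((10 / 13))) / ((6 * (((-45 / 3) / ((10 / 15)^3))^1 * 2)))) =50141 / 13219200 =0.00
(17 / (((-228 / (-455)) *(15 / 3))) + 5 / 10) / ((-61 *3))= -1661 / 41724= -0.04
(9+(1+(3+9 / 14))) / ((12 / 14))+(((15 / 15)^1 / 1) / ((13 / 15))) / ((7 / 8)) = 18821 / 1092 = 17.24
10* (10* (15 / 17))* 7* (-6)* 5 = -315000 / 17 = -18529.41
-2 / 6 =-1 / 3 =-0.33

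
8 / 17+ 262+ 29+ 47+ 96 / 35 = 203022 / 595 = 341.21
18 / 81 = 2 / 9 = 0.22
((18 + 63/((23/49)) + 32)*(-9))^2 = 1454125689/529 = 2748819.83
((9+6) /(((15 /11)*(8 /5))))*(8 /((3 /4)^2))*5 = 4400 /9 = 488.89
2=2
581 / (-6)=-581 / 6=-96.83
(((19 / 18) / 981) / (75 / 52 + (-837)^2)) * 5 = 2470 / 321637494627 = 0.00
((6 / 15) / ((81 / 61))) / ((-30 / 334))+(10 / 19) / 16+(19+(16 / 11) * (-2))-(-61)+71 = 144.77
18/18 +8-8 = 1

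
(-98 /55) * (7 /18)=-343 /495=-0.69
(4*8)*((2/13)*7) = 34.46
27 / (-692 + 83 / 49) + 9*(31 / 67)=3116178 / 755425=4.13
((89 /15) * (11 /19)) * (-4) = -3916 /285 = -13.74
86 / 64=43 / 32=1.34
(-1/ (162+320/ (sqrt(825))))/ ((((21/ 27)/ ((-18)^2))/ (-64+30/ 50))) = 1235423178/ 7542115 - 14789952 * sqrt(33)/ 7542115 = 152.54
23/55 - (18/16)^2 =-2983/3520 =-0.85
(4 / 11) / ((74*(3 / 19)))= 38 / 1221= 0.03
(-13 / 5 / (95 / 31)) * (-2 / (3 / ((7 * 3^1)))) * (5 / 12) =2821 / 570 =4.95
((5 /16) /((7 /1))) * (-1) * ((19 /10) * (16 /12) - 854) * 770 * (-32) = -2809840 /3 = -936613.33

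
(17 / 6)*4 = 34 / 3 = 11.33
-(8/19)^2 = -64/361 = -0.18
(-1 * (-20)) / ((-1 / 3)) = -60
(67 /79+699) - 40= 52128 /79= 659.85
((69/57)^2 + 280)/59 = 101609/21299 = 4.77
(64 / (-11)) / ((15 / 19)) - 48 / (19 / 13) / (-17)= -289808 / 53295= -5.44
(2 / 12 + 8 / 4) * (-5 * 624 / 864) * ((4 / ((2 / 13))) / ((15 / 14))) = -15379 / 81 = -189.86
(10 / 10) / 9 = 1 / 9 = 0.11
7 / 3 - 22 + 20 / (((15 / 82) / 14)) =1511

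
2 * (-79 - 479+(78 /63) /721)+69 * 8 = -8539472 /15141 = -564.00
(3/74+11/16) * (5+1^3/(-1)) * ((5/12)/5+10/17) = 59047/30192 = 1.96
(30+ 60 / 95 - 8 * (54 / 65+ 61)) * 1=-573058 / 1235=-464.01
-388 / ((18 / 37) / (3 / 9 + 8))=-6646.30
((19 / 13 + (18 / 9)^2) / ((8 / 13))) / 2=71 / 16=4.44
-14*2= -28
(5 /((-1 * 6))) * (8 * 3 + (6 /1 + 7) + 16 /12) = -575 /18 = -31.94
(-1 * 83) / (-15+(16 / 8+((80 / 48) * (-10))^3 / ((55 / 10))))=24651 / 253861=0.10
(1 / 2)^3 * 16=2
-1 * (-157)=157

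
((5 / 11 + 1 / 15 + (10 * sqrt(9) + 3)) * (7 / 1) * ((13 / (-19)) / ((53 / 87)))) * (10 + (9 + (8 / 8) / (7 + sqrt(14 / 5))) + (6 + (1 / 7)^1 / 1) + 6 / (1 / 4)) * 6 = -47488048738 / 609235 + 4170374 * sqrt(70) / 609235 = -77889.74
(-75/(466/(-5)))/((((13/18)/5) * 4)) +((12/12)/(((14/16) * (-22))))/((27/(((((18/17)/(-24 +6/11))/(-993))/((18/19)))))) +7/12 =1.98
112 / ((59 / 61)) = 6832 / 59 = 115.80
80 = 80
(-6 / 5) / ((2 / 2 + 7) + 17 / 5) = -2 / 19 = -0.11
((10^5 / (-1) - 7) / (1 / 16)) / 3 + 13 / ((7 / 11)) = -11200355 / 21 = -533350.24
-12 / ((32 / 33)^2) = -3267 / 256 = -12.76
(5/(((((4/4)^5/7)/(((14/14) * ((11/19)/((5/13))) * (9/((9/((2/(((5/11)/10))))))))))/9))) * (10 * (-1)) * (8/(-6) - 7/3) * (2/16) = 1816815/19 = 95621.84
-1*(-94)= 94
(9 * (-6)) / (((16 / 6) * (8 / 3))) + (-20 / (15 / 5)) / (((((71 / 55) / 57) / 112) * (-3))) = 74853841 / 6816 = 10982.08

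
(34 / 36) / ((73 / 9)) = 17 / 146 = 0.12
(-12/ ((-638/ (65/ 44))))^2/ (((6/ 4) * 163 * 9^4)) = 0.00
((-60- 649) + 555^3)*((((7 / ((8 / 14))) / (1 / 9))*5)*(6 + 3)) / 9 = 188475865515 / 2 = 94237932757.50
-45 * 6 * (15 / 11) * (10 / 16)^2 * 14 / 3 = -118125 / 176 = -671.16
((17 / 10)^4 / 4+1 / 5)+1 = 3.29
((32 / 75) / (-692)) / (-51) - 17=-11249317 / 661725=-17.00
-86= -86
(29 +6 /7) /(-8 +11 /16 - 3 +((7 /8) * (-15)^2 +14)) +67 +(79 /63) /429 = 5824050776 /86729643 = 67.15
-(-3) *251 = 753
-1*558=-558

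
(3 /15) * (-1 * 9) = -1.80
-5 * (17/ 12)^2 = -1445/ 144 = -10.03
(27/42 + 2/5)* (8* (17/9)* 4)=63.03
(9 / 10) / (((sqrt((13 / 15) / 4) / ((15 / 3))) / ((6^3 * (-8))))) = -15552 * sqrt(195) / 13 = -16705.53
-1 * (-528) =528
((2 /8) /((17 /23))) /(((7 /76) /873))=381501 /119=3205.89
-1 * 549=-549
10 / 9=1.11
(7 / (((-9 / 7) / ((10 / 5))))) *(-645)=21070 / 3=7023.33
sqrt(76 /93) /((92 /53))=53*sqrt(1767) /4278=0.52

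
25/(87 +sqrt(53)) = 2175/7516 - 25 * sqrt(53)/7516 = 0.27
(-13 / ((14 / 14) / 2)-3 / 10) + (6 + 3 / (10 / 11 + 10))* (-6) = -1279 / 20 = -63.95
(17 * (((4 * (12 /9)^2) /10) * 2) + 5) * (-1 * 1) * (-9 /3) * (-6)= -2626 /5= -525.20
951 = 951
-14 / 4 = -7 / 2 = -3.50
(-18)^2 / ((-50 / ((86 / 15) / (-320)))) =1161 / 10000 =0.12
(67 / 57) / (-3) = -67 / 171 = -0.39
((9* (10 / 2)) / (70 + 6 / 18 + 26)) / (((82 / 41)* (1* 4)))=135 / 2312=0.06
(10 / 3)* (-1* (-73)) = 730 / 3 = 243.33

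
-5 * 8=-40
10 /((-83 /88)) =-880 /83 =-10.60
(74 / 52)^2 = 1369 / 676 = 2.03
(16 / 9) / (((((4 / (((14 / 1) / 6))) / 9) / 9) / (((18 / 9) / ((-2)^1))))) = -84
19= 19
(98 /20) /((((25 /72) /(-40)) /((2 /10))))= -14112 /125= -112.90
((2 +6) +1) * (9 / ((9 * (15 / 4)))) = 12 / 5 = 2.40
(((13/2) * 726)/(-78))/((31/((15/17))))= -1.72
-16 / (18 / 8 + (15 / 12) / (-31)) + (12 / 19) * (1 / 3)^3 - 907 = -21417373 / 23427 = -914.22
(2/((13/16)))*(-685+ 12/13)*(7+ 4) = -3130336/169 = -18522.70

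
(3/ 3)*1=1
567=567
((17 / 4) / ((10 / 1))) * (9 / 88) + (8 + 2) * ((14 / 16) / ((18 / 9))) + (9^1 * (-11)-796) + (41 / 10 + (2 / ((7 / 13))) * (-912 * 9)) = -154607813 / 4928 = -31373.34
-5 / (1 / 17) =-85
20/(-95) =-4/19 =-0.21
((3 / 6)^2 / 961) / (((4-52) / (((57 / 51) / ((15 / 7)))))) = -133 / 47050560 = -0.00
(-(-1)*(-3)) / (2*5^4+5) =-3 / 1255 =-0.00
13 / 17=0.76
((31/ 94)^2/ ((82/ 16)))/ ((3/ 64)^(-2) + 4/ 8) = 34596/ 742756369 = 0.00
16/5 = 3.20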